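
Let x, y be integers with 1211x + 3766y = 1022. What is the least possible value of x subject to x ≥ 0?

gcd(3766, 1211):
  3766 = 3·1211 + 133
  1211 = 9·133 + 14
  133 = 9·14 + 7
  14 = 2·7
so gcd(3766, 1211) = 7.
7 divides 1022, so solutions exist.
Back-substitute for Bézout coefficients:
  7 = 133 - 9·14
  ... = 1211·(-255) + 3766·(82)
Scale by 1022/7 = 146: (x₀, y₀) = (-37230, 11972).
General solution: x = -37230 + 538t, y = 11972 - 173t for integer t.
x ≥ 0: smallest is -37230 mod 538 = 430 (at t = 70), with y = -138.

430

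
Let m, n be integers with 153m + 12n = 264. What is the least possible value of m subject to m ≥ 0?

gcd(153, 12):
  153 = 12·12 + 9
  12 = 1·9 + 3
  9 = 3·3
so gcd(153, 12) = 3.
3 divides 264, so solutions exist.
Back-substitute for Bézout coefficients:
  3 = 12 - 1·9
  ... = 153·(-1) + 12·(13)
Scale by 264/3 = 88: (m₀, n₀) = (-88, 1144).
General solution: m = -88 + 4t, n = 1144 - 51t for integer t.
m ≥ 0: smallest is -88 mod 4 = 0 (at t = 22), with n = 22.

0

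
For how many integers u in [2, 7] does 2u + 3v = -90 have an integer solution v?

2

gcd(3, 2) = 1  (3 = 1×2 + 1, 2 = 2×1).
Back-substituting, 2×(-1) + 3×(1) = 1.
Scale by -90: particular solution (90, -90); reduce u mod 3: (0, -30).
General solution: u = 0 + 3t, v = -30 - 2t for integer t.
2 ≤ 0 + 3t ≤ 7 gives t ∈ [1, 2], which is 2 values.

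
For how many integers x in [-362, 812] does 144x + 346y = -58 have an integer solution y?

7

gcd(346, 144) = 2.
By Bézout, 144×(-12) + 346×(5) = 2.
Particular solution: (2, -1).
General solution: x = 2 + 173t, y = -1 - 72t for integer t.
-362 ≤ 2 + 173t ≤ 812 gives t ∈ [-2, 4], which is 7 values.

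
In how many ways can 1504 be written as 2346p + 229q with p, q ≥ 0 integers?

0

gcd(2346, 229) = 1.
By Bézout, 2346*(45) + 229*(-461) = 1.
One solution: (125, -1274).
General: p = 125 + 229t, q = -1274 - 2346t.
p ≥ 0 ⇒ t ≥ 0; q ≥ 0 ⇒ t ≤ -1. So t ∈ [0, -1]: 0 solutions.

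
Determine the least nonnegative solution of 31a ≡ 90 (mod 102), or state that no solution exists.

gcd(102, 31):
  102 = 3×31 + 9
  31 = 3×9 + 4
  9 = 2×4 + 1
  4 = 4×1
so gcd(102, 31) = 1.
1 divides 90, so solutions exist.
Back-substitute for Bézout coefficients:
  1 = 9 - 2×4
  ... = 31×(-23) + 102×(7)
So 31×(-23) ≡ 1 (mod 102); multiply by 90: a ≡ -2070 (mod 102).
Smallest nonnegative: a = -2070 mod 102 = 72.

72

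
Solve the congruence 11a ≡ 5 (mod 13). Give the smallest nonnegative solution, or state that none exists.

gcd(13, 11):
  13 = 1×11 + 2
  11 = 5×2 + 1
  2 = 2×1
so gcd(13, 11) = 1.
1 divides 5, so solutions exist.
Back-substitute for Bézout coefficients:
  1 = 11 - 5×2
  ... = 11×(6) + 13×(-5)
So 11×(6) ≡ 1 (mod 13); multiply by 5: a ≡ 30 (mod 13).
Smallest nonnegative: a = 30 mod 13 = 4.

4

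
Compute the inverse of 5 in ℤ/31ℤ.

25

gcd(31, 5) = 1  (31 = 6×5 + 1, 5 = 5×1).
Back-substituting, 5×(-6) + 31×(1) = 1.
So 5×-6 ≡ 1 (mod 31), and -6 mod 31 = 25.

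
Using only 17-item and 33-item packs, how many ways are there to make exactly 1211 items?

2

Need nonnegative integers with 17j + 33k = 1211.
gcd(17, 33) = 1, and 17·(2) + 33·(-1) = 1.
So (j₀, k₀) = (2422, -1211); general j = 2422 + 33t, k = -1211 - 17t.
j ≥ 0 ⇒ t ≥ -73; k ≥ 0 ⇒ t ≤ -72. That's 2 values of t.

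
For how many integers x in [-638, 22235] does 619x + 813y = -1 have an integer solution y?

28

gcd(813, 619) = 1.
By Bézout, 619·(88) + 813·(-67) = 1.
Particular solution: (725, -552).
General solution: x = 725 + 813t, y = -552 - 619t for integer t.
-638 ≤ 725 + 813t ≤ 22235 gives t ∈ [-1, 26], which is 28 values.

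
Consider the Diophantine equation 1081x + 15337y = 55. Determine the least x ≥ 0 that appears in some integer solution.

12840

gcd(15337, 1081):
  15337 = 14×1081 + 203
  1081 = 5×203 + 66
  203 = 3×66 + 5
  66 = 13×5 + 1
  5 = 5×1
so gcd(15337, 1081) = 1.
1 divides 55, so solutions exist.
Back-substitute for Bézout coefficients:
  1 = 66 - 13×5
  ... = 1081×(3022) + 15337×(-213)
Scale by 55/1 = 55: (x₀, y₀) = (166210, -11715).
General solution: x = 166210 + 15337t, y = -11715 - 1081t for integer t.
x ≥ 0: smallest is 166210 mod 15337 = 12840 (at t = -10), with y = -905.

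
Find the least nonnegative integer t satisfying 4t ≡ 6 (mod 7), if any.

gcd(7, 4):
  7 = 1*4 + 3
  4 = 1*3 + 1
  3 = 3*1
so gcd(7, 4) = 1.
1 divides 6, so solutions exist.
Back-substitute for Bézout coefficients:
  1 = 4 - 1*3
  ... = 4*(2) + 7*(-1)
So 4*(2) ≡ 1 (mod 7); multiply by 6: t ≡ 12 (mod 7).
Smallest nonnegative: t = 12 mod 7 = 5.

5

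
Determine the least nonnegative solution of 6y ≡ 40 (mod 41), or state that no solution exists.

34

gcd(41, 6) = 1  (41 = 6*6 + 5, 6 = 1*5 + 1, 5 = 5*1).
1 divides 40, so solutions exist.
Back-substituting, 6*(7) + 41*(-1) = 1.
So 6*(7) ≡ 1 (mod 41); multiply by 40: y ≡ 280 (mod 41).
Smallest nonnegative: y = 280 mod 41 = 34.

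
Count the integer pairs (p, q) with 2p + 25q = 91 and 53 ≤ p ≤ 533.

gcd(25, 2):
  25 = 12*2 + 1
  2 = 2*1
so gcd(25, 2) = 1.
Back-substitute for Bézout coefficients:
  1 = 25 - 12*2
  ... = 2*(-12) + 25*(1)
Scale by 91: particular solution (-1092, 91); reduce p mod 25: (8, 3).
General solution: p = 8 + 25t, q = 3 - 2t for integer t.
53 ≤ 8 + 25t ≤ 533 gives t ∈ [2, 21], which is 20 values.

20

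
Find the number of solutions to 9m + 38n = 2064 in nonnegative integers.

6

gcd(38, 9):
  38 = 4×9 + 2
  9 = 4×2 + 1
  2 = 2×1
so gcd(38, 9) = 1.
Back-substitute for Bézout coefficients:
  1 = 9 - 4×2
  ... = 9×(17) + 38×(-4)
Scale by 2064: one solution is (35088, -8256). Reduce m mod 38: (14, 51).
General: m = 14 + 38t, n = 51 - 9t.
m ≥ 0 ⇒ t ≥ 0; n ≥ 0 ⇒ t ≤ 5. So t ∈ [0, 5]: 6 solutions.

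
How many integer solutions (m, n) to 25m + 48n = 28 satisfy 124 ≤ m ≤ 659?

12

gcd(48, 25):
  48 = 1·25 + 23
  25 = 1·23 + 2
  23 = 11·2 + 1
  2 = 2·1
so gcd(48, 25) = 1.
Back-substitute for Bézout coefficients:
  1 = 23 - 11·2
  ... = 25·(-23) + 48·(12)
Scale by 28: particular solution (-644, 336); reduce m mod 48: (28, -14).
General solution: m = 28 + 48t, n = -14 - 25t for integer t.
124 ≤ 28 + 48t ≤ 659 gives t ∈ [2, 13], which is 12 values.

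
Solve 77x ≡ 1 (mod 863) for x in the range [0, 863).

269

gcd(863, 77) = 1.
By Bézout, 77×(269) + 863×(-24) = 1.
So 77×269 ≡ 1 (mod 863), and 269 mod 863 = 269.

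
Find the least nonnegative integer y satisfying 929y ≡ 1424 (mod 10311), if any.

6106

gcd(10311, 929) = 1  (10311 = 11·929 + 92, 929 = 10·92 + 9, 92 = 10·9 + 2, 9 = 4·2 + 1, 2 = 2·1).
1 divides 1424, so solutions exist.
Back-substituting, 929·(4595) + 10311·(-414) = 1.
So 929·(4595) ≡ 1 (mod 10311); multiply by 1424: y ≡ 6543280 (mod 10311).
Smallest nonnegative: y = 6543280 mod 10311 = 6106.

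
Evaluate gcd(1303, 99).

1

gcd(1303, 99):
  1303 = 13·99 + 16
  99 = 6·16 + 3
  16 = 5·3 + 1
  3 = 3·1
so gcd(1303, 99) = 1.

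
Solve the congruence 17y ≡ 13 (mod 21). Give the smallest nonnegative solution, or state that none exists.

gcd(21, 17) = 1  (21 = 1·17 + 4, 17 = 4·4 + 1, 4 = 4·1).
1 divides 13, so solutions exist.
Back-substituting, 17·(5) + 21·(-4) = 1.
So 17·(5) ≡ 1 (mod 21); multiply by 13: y ≡ 65 (mod 21).
Smallest nonnegative: y = 65 mod 21 = 2.

2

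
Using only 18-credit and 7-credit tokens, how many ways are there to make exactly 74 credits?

Need nonnegative integers with 18j + 7k = 74.
gcd(18, 7) = 1, and 18·(2) + 7·(-5) = 1.
So (j₀, k₀) = (148, -370); general j = 148 + 7t, k = -370 - 18t.
j ≥ 0 ⇒ t ≥ -21; k ≥ 0 ⇒ t ≤ -21. That's 1 value of t.

1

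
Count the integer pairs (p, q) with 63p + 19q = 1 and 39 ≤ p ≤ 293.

gcd(63, 19) = 1.
By Bézout, 63·(-3) + 19·(10) = 1.
Particular solution: (16, -53).
General solution: p = 16 + 19t, q = -53 - 63t for integer t.
39 ≤ 16 + 19t ≤ 293 gives t ∈ [2, 14], which is 13 values.

13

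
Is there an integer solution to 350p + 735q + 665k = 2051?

no

gcd(735, 350) = 35.
gcd(35, 665) = 35.
35 does not divide 2051 (remainder 21), so no integer solutions.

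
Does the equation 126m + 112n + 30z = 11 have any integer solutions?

no

gcd(126, 112) = 14  (126 = 1·112 + 14, 112 = 8·14).
gcd(14, 30) = 2.
2 does not divide 11 (remainder 1), so no integer solutions.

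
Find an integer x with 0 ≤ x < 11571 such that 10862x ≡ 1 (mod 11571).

gcd(11571, 10862) = 1.
By Bézout, 10862×(-3721) + 11571×(3493) = 1.
So 10862×-3721 ≡ 1 (mod 11571), and -3721 mod 11571 = 7850.

7850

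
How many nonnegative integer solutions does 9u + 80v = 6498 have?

gcd(80, 9) = 1  (80 = 8×9 + 8, 9 = 1×8 + 1, 8 = 8×1).
Back-substituting, 9×(9) + 80×(-1) = 1.
Scale by 6498: one solution is (58482, -6498). Reduce u mod 80: (2, 81).
General: u = 2 + 80t, v = 81 - 9t.
u ≥ 0 ⇒ t ≥ 0; v ≥ 0 ⇒ t ≤ 9. So t ∈ [0, 9]: 10 solutions.

10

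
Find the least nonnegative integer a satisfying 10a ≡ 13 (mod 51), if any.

37

gcd(51, 10):
  51 = 5*10 + 1
  10 = 10*1
so gcd(51, 10) = 1.
1 divides 13, so solutions exist.
Back-substitute for Bézout coefficients:
  1 = 51 - 5*10
  ... = 10*(-5) + 51*(1)
So 10*(-5) ≡ 1 (mod 51); multiply by 13: a ≡ -65 (mod 51).
Smallest nonnegative: a = -65 mod 51 = 37.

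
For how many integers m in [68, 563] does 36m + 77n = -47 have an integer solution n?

6

gcd(77, 36) = 1.
By Bézout, 36*(15) + 77*(-7) = 1.
Particular solution: (65, -31).
General solution: m = 65 + 77t, n = -31 - 36t for integer t.
68 ≤ 65 + 77t ≤ 563 gives t ∈ [1, 6], which is 6 values.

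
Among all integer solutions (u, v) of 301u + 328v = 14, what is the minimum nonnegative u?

gcd(328, 301):
  328 = 1×301 + 27
  301 = 11×27 + 4
  27 = 6×4 + 3
  4 = 1×3 + 1
  3 = 3×1
so gcd(328, 301) = 1.
1 divides 14, so solutions exist.
Back-substitute for Bézout coefficients:
  1 = 4 - 1×3
  ... = 301×(85) + 328×(-78)
Scale by 14/1 = 14: (u₀, v₀) = (1190, -1092).
General solution: u = 1190 + 328t, v = -1092 - 301t for integer t.
u ≥ 0: smallest is 1190 mod 328 = 206 (at t = -3), with v = -189.

206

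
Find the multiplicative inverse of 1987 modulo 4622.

1505

gcd(4622, 1987):
  4622 = 2*1987 + 648
  1987 = 3*648 + 43
  648 = 15*43 + 3
  43 = 14*3 + 1
  3 = 3*1
so gcd(4622, 1987) = 1.
Back-substitute for Bézout coefficients:
  1 = 43 - 14*3
  ... = 1987*(1505) + 4622*(-647)
So 1987*1505 ≡ 1 (mod 4622), and 1505 mod 4622 = 1505.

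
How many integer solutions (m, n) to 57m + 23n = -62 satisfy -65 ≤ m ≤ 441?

22

gcd(57, 23):
  57 = 2*23 + 11
  23 = 2*11 + 1
  11 = 11*1
so gcd(57, 23) = 1.
Back-substitute for Bézout coefficients:
  1 = 23 - 2*11
  ... = 57*(-2) + 23*(5)
Scale by -62: particular solution (124, -310); reduce m mod 23: (9, -25).
General solution: m = 9 + 23t, n = -25 - 57t for integer t.
-65 ≤ 9 + 23t ≤ 441 gives t ∈ [-3, 18], which is 22 values.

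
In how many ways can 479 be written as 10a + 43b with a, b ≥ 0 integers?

1

gcd(43, 10):
  43 = 4·10 + 3
  10 = 3·3 + 1
  3 = 3·1
so gcd(43, 10) = 1.
Back-substitute for Bézout coefficients:
  1 = 10 - 3·3
  ... = 10·(13) + 43·(-3)
Scale by 479: one solution is (6227, -1437). Reduce a mod 43: (35, 3).
General: a = 35 + 43t, b = 3 - 10t.
a ≥ 0 ⇒ t ≥ 0; b ≥ 0 ⇒ t ≤ 0. So t ∈ [0, 0]: 1 solution.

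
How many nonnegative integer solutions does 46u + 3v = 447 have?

4

gcd(46, 3) = 1.
By Bézout, 46×(1) + 3×(-15) = 1.
One solution: (0, 149).
General: u = 0 + 3t, v = 149 - 46t.
u ≥ 0 ⇒ t ≥ 0; v ≥ 0 ⇒ t ≤ 3. So t ∈ [0, 3]: 4 solutions.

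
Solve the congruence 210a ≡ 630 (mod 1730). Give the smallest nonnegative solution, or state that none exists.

gcd(1730, 210) = 10.
10 divides 630, so solutions exist.
By Bézout, 210*(33) + 1730*(-4) = 10.
So 210*(33) ≡ 10 (mod 1730); multiply by 63: a ≡ 2079 (mod 173).
Smallest nonnegative: a = 2079 mod 173 = 3.

3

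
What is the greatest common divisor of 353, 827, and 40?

1

gcd(827, 353) = 1.
gcd(1, 40) = 1.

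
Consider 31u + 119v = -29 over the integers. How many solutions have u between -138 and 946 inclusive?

gcd(119, 31):
  119 = 3·31 + 26
  31 = 1·26 + 5
  26 = 5·5 + 1
  5 = 5·1
so gcd(119, 31) = 1.
Back-substitute for Bézout coefficients:
  1 = 26 - 5·5
  ... = 31·(-23) + 119·(6)
Scale by -29: particular solution (667, -174); reduce u mod 119: (72, -19).
General solution: u = 72 + 119t, v = -19 - 31t for integer t.
-138 ≤ 72 + 119t ≤ 946 gives t ∈ [-1, 7], which is 9 values.

9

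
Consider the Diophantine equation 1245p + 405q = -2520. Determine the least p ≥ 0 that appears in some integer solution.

24

gcd(1245, 405) = 15.
15 divides -2520, so solutions exist.
By Bézout, 1245*(-13) + 405*(40) = 15.
Scale by -2520/15 = -168: (p₀, q₀) = (2184, -6720).
General solution: p = 2184 + 27t, q = -6720 - 83t for integer t.
p ≥ 0: smallest is 2184 mod 27 = 24 (at t = -80), with q = -80.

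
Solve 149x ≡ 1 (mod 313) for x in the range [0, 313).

gcd(313, 149) = 1  (313 = 2·149 + 15, 149 = 9·15 + 14, 15 = 1·14 + 1, 14 = 14·1).
Back-substituting, 149·(-21) + 313·(10) = 1.
So 149·-21 ≡ 1 (mod 313), and -21 mod 313 = 292.

292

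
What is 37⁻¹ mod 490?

gcd(490, 37) = 1  (490 = 13*37 + 9, 37 = 4*9 + 1, 9 = 9*1).
Back-substituting, 37*(53) + 490*(-4) = 1.
So 37*53 ≡ 1 (mod 490), and 53 mod 490 = 53.

53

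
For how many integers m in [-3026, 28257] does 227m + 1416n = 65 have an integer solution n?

22

gcd(1416, 227):
  1416 = 6×227 + 54
  227 = 4×54 + 11
  54 = 4×11 + 10
  11 = 1×10 + 1
  10 = 10×1
so gcd(1416, 227) = 1.
Back-substitute for Bézout coefficients:
  1 = 11 - 1×10
  ... = 227×(131) + 1416×(-21)
Scale by 65: particular solution (8515, -1365); reduce m mod 1416: (19, -3).
General solution: m = 19 + 1416t, n = -3 - 227t for integer t.
-3026 ≤ 19 + 1416t ≤ 28257 gives t ∈ [-2, 19], which is 22 values.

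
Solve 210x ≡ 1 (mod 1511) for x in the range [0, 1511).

gcd(1511, 210):
  1511 = 7×210 + 41
  210 = 5×41 + 5
  41 = 8×5 + 1
  5 = 5×1
so gcd(1511, 210) = 1.
Back-substitute for Bézout coefficients:
  1 = 41 - 8×5
  ... = 210×(-295) + 1511×(41)
So 210×-295 ≡ 1 (mod 1511), and -295 mod 1511 = 1216.

1216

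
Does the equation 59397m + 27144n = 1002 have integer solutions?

gcd(59397, 27144) = 39  (59397 = 2×27144 + 5109, 27144 = 5×5109 + 1599, 5109 = 3×1599 + 312, 1599 = 5×312 + 39, 312 = 8×39).
39 does not divide 1002 (remainder 27), so no integer solutions.

no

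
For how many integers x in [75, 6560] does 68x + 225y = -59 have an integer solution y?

gcd(225, 68):
  225 = 3*68 + 21
  68 = 3*21 + 5
  21 = 4*5 + 1
  5 = 5*1
so gcd(225, 68) = 1.
Back-substitute for Bézout coefficients:
  1 = 21 - 4*5
  ... = 68*(-43) + 225*(13)
Scale by -59: particular solution (2537, -767); reduce x mod 225: (62, -19).
General solution: x = 62 + 225t, y = -19 - 68t for integer t.
75 ≤ 62 + 225t ≤ 6560 gives t ∈ [1, 28], which is 28 values.

28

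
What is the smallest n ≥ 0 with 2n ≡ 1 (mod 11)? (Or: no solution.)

gcd(11, 2) = 1  (11 = 5×2 + 1, 2 = 2×1).
1 divides 1, so solutions exist.
Back-substituting, 2×(-5) + 11×(1) = 1.
So 2×(-5) ≡ 1 (mod 11); multiply by 1: n ≡ -5 (mod 11).
Smallest nonnegative: n = -5 mod 11 = 6.

6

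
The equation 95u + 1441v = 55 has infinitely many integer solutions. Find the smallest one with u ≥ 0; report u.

759

gcd(1441, 95) = 1  (1441 = 15*95 + 16, 95 = 5*16 + 15, 16 = 1*15 + 1, 15 = 15*1).
1 divides 55, so solutions exist.
Back-substituting, 95*(-91) + 1441*(6) = 1.
Scale by 55/1 = 55: (u₀, v₀) = (-5005, 330).
General solution: u = -5005 + 1441t, v = 330 - 95t for integer t.
u ≥ 0: smallest is -5005 mod 1441 = 759 (at t = 4), with v = -50.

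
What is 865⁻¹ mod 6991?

1083

gcd(6991, 865):
  6991 = 8·865 + 71
  865 = 12·71 + 13
  71 = 5·13 + 6
  13 = 2·6 + 1
  6 = 6·1
so gcd(6991, 865) = 1.
Back-substitute for Bézout coefficients:
  1 = 13 - 2·6
  ... = 865·(1083) + 6991·(-134)
So 865·1083 ≡ 1 (mod 6991), and 1083 mod 6991 = 1083.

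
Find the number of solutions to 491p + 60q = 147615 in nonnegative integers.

gcd(491, 60):
  491 = 8×60 + 11
  60 = 5×11 + 5
  11 = 2×5 + 1
  5 = 5×1
so gcd(491, 60) = 1.
Back-substitute for Bézout coefficients:
  1 = 11 - 2×5
  ... = 491×(11) + 60×(-90)
Scale by 147615: one solution is (1623765, -13285350). Reduce p mod 60: (45, 2092).
General: p = 45 + 60t, q = 2092 - 491t.
p ≥ 0 ⇒ t ≥ 0; q ≥ 0 ⇒ t ≤ 4. So t ∈ [0, 4]: 5 solutions.

5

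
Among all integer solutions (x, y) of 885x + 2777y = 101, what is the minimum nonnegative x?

gcd(2777, 885) = 1  (2777 = 3*885 + 122, 885 = 7*122 + 31, 122 = 3*31 + 29, 31 = 1*29 + 2, 29 = 14*2 + 1, 2 = 2*1).
1 divides 101, so solutions exist.
Back-substituting, 885*(-1343) + 2777*(428) = 1.
Scale by 101/1 = 101: (x₀, y₀) = (-135643, 43228).
General solution: x = -135643 + 2777t, y = 43228 - 885t for integer t.
x ≥ 0: smallest is -135643 mod 2777 = 430 (at t = 49), with y = -137.

430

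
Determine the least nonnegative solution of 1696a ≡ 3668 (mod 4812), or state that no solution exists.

gcd(4812, 1696) = 4  (4812 = 2*1696 + 1420, 1696 = 1*1420 + 276, 1420 = 5*276 + 40, 276 = 6*40 + 36, 40 = 1*36 + 4, 36 = 9*4).
4 divides 3668, so solutions exist.
Back-substituting, 1696*(-122) + 4812*(43) = 4.
So 1696*(-122) ≡ 4 (mod 4812); multiply by 917: a ≡ -111874 (mod 1203).
Smallest nonnegative: a = -111874 mod 1203 = 5.

5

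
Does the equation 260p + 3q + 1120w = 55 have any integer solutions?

yes

gcd(260, 3) = 1.
gcd(1, 1120) = 1.
1 divides 55, so integer solutions exist.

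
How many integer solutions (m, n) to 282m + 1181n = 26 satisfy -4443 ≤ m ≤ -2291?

gcd(1181, 282) = 1.
By Bézout, 282·(557) + 1181·(-133) = 1.
Particular solution: (310, -74).
General solution: m = 310 + 1181t, n = -74 - 282t for integer t.
-4443 ≤ 310 + 1181t ≤ -2291 gives t ∈ [-4, -3], which is 2 values.

2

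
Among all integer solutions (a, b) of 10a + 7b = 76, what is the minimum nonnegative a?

gcd(10, 7):
  10 = 1*7 + 3
  7 = 2*3 + 1
  3 = 3*1
so gcd(10, 7) = 1.
1 divides 76, so solutions exist.
Back-substitute for Bézout coefficients:
  1 = 7 - 2*3
  ... = 10*(-2) + 7*(3)
Scale by 76/1 = 76: (a₀, b₀) = (-152, 228).
General solution: a = -152 + 7t, b = 228 - 10t for integer t.
a ≥ 0: smallest is -152 mod 7 = 2 (at t = 22), with b = 8.

2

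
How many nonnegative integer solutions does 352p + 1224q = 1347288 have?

25

gcd(1224, 352) = 8.
By Bézout, 352·(-73) + 1224·(21) = 8.
One solution: (6, 1099).
General: p = 6 + 153t, q = 1099 - 44t.
p ≥ 0 ⇒ t ≥ 0; q ≥ 0 ⇒ t ≤ 24. So t ∈ [0, 24]: 25 solutions.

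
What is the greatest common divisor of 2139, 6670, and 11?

1

gcd(6670, 2139) = 23.
gcd(23, 11) = 1.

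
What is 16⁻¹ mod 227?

71

gcd(227, 16) = 1  (227 = 14×16 + 3, 16 = 5×3 + 1, 3 = 3×1).
Back-substituting, 16×(71) + 227×(-5) = 1.
So 16×71 ≡ 1 (mod 227), and 71 mod 227 = 71.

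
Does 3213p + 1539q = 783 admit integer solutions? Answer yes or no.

yes

gcd(3213, 1539) = 27  (3213 = 2×1539 + 135, 1539 = 11×135 + 54, 135 = 2×54 + 27, 54 = 2×27).
27 divides 783, so integer solutions exist.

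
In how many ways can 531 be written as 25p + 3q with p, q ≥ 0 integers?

gcd(25, 3):
  25 = 8*3 + 1
  3 = 3*1
so gcd(25, 3) = 1.
Back-substitute for Bézout coefficients:
  1 = 25 - 8*3
  ... = 25*(1) + 3*(-8)
Scale by 531: one solution is (531, -4248). Reduce p mod 3: (0, 177).
General: p = 0 + 3t, q = 177 - 25t.
p ≥ 0 ⇒ t ≥ 0; q ≥ 0 ⇒ t ≤ 7. So t ∈ [0, 7]: 8 solutions.

8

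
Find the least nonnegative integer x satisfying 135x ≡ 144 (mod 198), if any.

4

gcd(198, 135) = 9.
9 divides 144, so solutions exist.
By Bézout, 135*(3) + 198*(-2) = 9.
So 135*(3) ≡ 9 (mod 198); multiply by 16: x ≡ 48 (mod 22).
Smallest nonnegative: x = 48 mod 22 = 4.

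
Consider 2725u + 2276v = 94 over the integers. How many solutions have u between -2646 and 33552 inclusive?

16

gcd(2725, 2276) = 1  (2725 = 1*2276 + 449, 2276 = 5*449 + 31, 449 = 14*31 + 15, 31 = 2*15 + 1, 15 = 15*1).
Back-substituting, 2725*(-147) + 2276*(176) = 1.
Scale by 94: particular solution (-13818, 16544); reduce u mod 2276: (2114, -2531).
General solution: u = 2114 + 2276t, v = -2531 - 2725t for integer t.
-2646 ≤ 2114 + 2276t ≤ 33552 gives t ∈ [-2, 13], which is 16 values.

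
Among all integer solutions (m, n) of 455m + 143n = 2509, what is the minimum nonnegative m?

3

gcd(455, 143) = 13.
13 divides 2509, so solutions exist.
By Bézout, 455×(-5) + 143×(16) = 13.
Scale by 2509/13 = 193: (m₀, n₀) = (-965, 3088).
General solution: m = -965 + 11t, n = 3088 - 35t for integer t.
m ≥ 0: smallest is -965 mod 11 = 3 (at t = 88), with n = 8.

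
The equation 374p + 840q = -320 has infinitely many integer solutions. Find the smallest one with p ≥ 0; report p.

gcd(840, 374):
  840 = 2×374 + 92
  374 = 4×92 + 6
  92 = 15×6 + 2
  6 = 3×2
so gcd(840, 374) = 2.
2 divides -320, so solutions exist.
Back-substitute for Bézout coefficients:
  2 = 92 - 15×6
  ... = 374×(-137) + 840×(61)
Scale by -320/2 = -160: (p₀, q₀) = (21920, -9760).
General solution: p = 21920 + 420t, q = -9760 - 187t for integer t.
p ≥ 0: smallest is 21920 mod 420 = 80 (at t = -52), with q = -36.

80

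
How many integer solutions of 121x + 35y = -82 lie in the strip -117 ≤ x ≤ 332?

13

gcd(121, 35) = 1  (121 = 3·35 + 16, 35 = 2·16 + 3, 16 = 5·3 + 1, 3 = 3·1).
Back-substituting, 121·(11) + 35·(-38) = 1.
Scale by -82: particular solution (-902, 3116); reduce x mod 35: (8, -30).
General solution: x = 8 + 35t, y = -30 - 121t for integer t.
-117 ≤ 8 + 35t ≤ 332 gives t ∈ [-3, 9], which is 13 values.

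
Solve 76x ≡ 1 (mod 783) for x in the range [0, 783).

340

gcd(783, 76) = 1  (783 = 10·76 + 23, 76 = 3·23 + 7, 23 = 3·7 + 2, 7 = 3·2 + 1, 2 = 2·1).
Back-substituting, 76·(340) + 783·(-33) = 1.
So 76·340 ≡ 1 (mod 783), and 340 mod 783 = 340.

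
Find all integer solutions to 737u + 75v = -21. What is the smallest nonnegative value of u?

gcd(737, 75):
  737 = 9·75 + 62
  75 = 1·62 + 13
  62 = 4·13 + 10
  13 = 1·10 + 3
  10 = 3·3 + 1
  3 = 3·1
so gcd(737, 75) = 1.
1 divides -21, so solutions exist.
Back-substitute for Bézout coefficients:
  1 = 10 - 3·3
  ... = 737·(23) + 75·(-226)
Scale by -21/1 = -21: (u₀, v₀) = (-483, 4746).
General solution: u = -483 + 75t, v = 4746 - 737t for integer t.
u ≥ 0: smallest is -483 mod 75 = 42 (at t = 7), with v = -413.

42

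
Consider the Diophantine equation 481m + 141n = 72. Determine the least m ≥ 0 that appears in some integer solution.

45

gcd(481, 141) = 1.
1 divides 72, so solutions exist.
By Bézout, 481*(-17) + 141*(58) = 1.
Scale by 72/1 = 72: (m₀, n₀) = (-1224, 4176).
General solution: m = -1224 + 141t, n = 4176 - 481t for integer t.
m ≥ 0: smallest is -1224 mod 141 = 45 (at t = 9), with n = -153.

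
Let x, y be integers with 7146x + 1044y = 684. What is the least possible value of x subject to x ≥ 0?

28

gcd(7146, 1044) = 18  (7146 = 6×1044 + 882, 1044 = 1×882 + 162, 882 = 5×162 + 72, 162 = 2×72 + 18, 72 = 4×18).
18 divides 684, so solutions exist.
Back-substituting, 7146×(-13) + 1044×(89) = 18.
Scale by 684/18 = 38: (x₀, y₀) = (-494, 3382).
General solution: x = -494 + 58t, y = 3382 - 397t for integer t.
x ≥ 0: smallest is -494 mod 58 = 28 (at t = 9), with y = -191.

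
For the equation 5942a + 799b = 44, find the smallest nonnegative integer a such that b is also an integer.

gcd(5942, 799):
  5942 = 7*799 + 349
  799 = 2*349 + 101
  349 = 3*101 + 46
  101 = 2*46 + 9
  46 = 5*9 + 1
  9 = 9*1
so gcd(5942, 799) = 1.
1 divides 44, so solutions exist.
Back-substitute for Bézout coefficients:
  1 = 46 - 5*9
  ... = 5942*(87) + 799*(-647)
Scale by 44/1 = 44: (a₀, b₀) = (3828, -28468).
General solution: a = 3828 + 799t, b = -28468 - 5942t for integer t.
a ≥ 0: smallest is 3828 mod 799 = 632 (at t = -4), with b = -4700.

632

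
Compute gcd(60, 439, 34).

gcd(439, 60):
  439 = 7×60 + 19
  60 = 3×19 + 3
  19 = 6×3 + 1
  3 = 3×1
so gcd(439, 60) = 1.
gcd(1, 34) = 1.

1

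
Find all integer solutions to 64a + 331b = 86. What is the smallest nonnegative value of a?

322

gcd(331, 64):
  331 = 5×64 + 11
  64 = 5×11 + 9
  11 = 1×9 + 2
  9 = 4×2 + 1
  2 = 2×1
so gcd(331, 64) = 1.
1 divides 86, so solutions exist.
Back-substitute for Bézout coefficients:
  1 = 9 - 4×2
  ... = 64×(150) + 331×(-29)
Scale by 86/1 = 86: (a₀, b₀) = (12900, -2494).
General solution: a = 12900 + 331t, b = -2494 - 64t for integer t.
a ≥ 0: smallest is 12900 mod 331 = 322 (at t = -38), with b = -62.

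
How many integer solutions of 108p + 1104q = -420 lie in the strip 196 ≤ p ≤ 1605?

16

gcd(1104, 108) = 12  (1104 = 10×108 + 24, 108 = 4×24 + 12, 24 = 2×12).
Back-substituting, 108×(41) + 1104×(-4) = 12.
Scale by -35: particular solution (-1435, 140); reduce p mod 92: (37, -4).
General solution: p = 37 + 92t, q = -4 - 9t for integer t.
196 ≤ 37 + 92t ≤ 1605 gives t ∈ [2, 17], which is 16 values.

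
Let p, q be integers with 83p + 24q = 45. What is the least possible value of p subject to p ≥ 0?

15

gcd(83, 24) = 1.
1 divides 45, so solutions exist.
By Bézout, 83·(11) + 24·(-38) = 1.
Scale by 45/1 = 45: (p₀, q₀) = (495, -1710).
General solution: p = 495 + 24t, q = -1710 - 83t for integer t.
p ≥ 0: smallest is 495 mod 24 = 15 (at t = -20), with q = -50.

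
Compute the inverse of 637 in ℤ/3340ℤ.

1573

gcd(3340, 637):
  3340 = 5·637 + 155
  637 = 4·155 + 17
  155 = 9·17 + 2
  17 = 8·2 + 1
  2 = 2·1
so gcd(3340, 637) = 1.
Back-substitute for Bézout coefficients:
  1 = 17 - 8·2
  ... = 637·(1573) + 3340·(-300)
So 637·1573 ≡ 1 (mod 3340), and 1573 mod 3340 = 1573.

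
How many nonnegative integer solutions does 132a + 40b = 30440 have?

gcd(132, 40) = 4  (132 = 3*40 + 12, 40 = 3*12 + 4, 12 = 3*4).
Back-substituting, 132*(-3) + 40*(10) = 4.
Scale by 7610: one solution is (-22830, 76100). Reduce a mod 10: (0, 761).
General: a = 0 + 10t, b = 761 - 33t.
a ≥ 0 ⇒ t ≥ 0; b ≥ 0 ⇒ t ≤ 23. So t ∈ [0, 23]: 24 solutions.

24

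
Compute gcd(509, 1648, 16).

1

gcd(1648, 509):
  1648 = 3·509 + 121
  509 = 4·121 + 25
  121 = 4·25 + 21
  25 = 1·21 + 4
  21 = 5·4 + 1
  4 = 4·1
so gcd(1648, 509) = 1.
gcd(1, 16) = 1.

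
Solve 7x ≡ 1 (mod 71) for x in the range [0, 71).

61

gcd(71, 7):
  71 = 10·7 + 1
  7 = 7·1
so gcd(71, 7) = 1.
Back-substitute for Bézout coefficients:
  1 = 71 - 10·7
  ... = 7·(-10) + 71·(1)
So 7·-10 ≡ 1 (mod 71), and -10 mod 71 = 61.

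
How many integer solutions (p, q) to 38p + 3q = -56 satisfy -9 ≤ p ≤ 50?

20

gcd(38, 3):
  38 = 12×3 + 2
  3 = 1×2 + 1
  2 = 2×1
so gcd(38, 3) = 1.
Back-substitute for Bézout coefficients:
  1 = 3 - 1×2
  ... = 38×(-1) + 3×(13)
Scale by -56: particular solution (56, -728); reduce p mod 3: (2, -44).
General solution: p = 2 + 3t, q = -44 - 38t for integer t.
-9 ≤ 2 + 3t ≤ 50 gives t ∈ [-3, 16], which is 20 values.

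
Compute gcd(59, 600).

1

gcd(600, 59):
  600 = 10*59 + 10
  59 = 5*10 + 9
  10 = 1*9 + 1
  9 = 9*1
so gcd(600, 59) = 1.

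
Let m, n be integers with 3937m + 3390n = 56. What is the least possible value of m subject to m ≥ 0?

248

gcd(3937, 3390):
  3937 = 1·3390 + 547
  3390 = 6·547 + 108
  547 = 5·108 + 7
  108 = 15·7 + 3
  7 = 2·3 + 1
  3 = 3·1
so gcd(3937, 3390) = 1.
1 divides 56, so solutions exist.
Back-substitute for Bézout coefficients:
  1 = 7 - 2·3
  ... = 3937·(973) + 3390·(-1130)
Scale by 56/1 = 56: (m₀, n₀) = (54488, -63280).
General solution: m = 54488 + 3390t, n = -63280 - 3937t for integer t.
m ≥ 0: smallest is 54488 mod 3390 = 248 (at t = -16), with n = -288.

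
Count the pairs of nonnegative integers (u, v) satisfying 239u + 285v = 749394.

gcd(285, 239):
  285 = 1·239 + 46
  239 = 5·46 + 9
  46 = 5·9 + 1
  9 = 9·1
so gcd(285, 239) = 1.
Back-substitute for Bézout coefficients:
  1 = 46 - 5·9
  ... = 239·(-31) + 285·(26)
Scale by 749394: one solution is (-23231214, 19484244). Reduce u mod 285: (276, 2398).
General: u = 276 + 285t, v = 2398 - 239t.
u ≥ 0 ⇒ t ≥ 0; v ≥ 0 ⇒ t ≤ 10. So t ∈ [0, 10]: 11 solutions.

11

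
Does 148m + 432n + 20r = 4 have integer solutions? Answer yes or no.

yes

gcd(432, 148) = 4  (432 = 2*148 + 136, 148 = 1*136 + 12, 136 = 11*12 + 4, 12 = 3*4).
gcd(4, 20) = 4.
4 divides 4, so integer solutions exist.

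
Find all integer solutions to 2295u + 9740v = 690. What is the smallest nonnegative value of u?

gcd(9740, 2295):
  9740 = 4*2295 + 560
  2295 = 4*560 + 55
  560 = 10*55 + 10
  55 = 5*10 + 5
  10 = 2*5
so gcd(9740, 2295) = 5.
5 divides 690, so solutions exist.
Back-substitute for Bézout coefficients:
  5 = 55 - 5*10
  ... = 2295*(887) + 9740*(-209)
Scale by 690/5 = 138: (u₀, v₀) = (122406, -28842).
General solution: u = 122406 + 1948t, v = -28842 - 459t for integer t.
u ≥ 0: smallest is 122406 mod 1948 = 1630 (at t = -62), with v = -384.

1630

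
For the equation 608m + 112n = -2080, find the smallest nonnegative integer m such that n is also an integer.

1

gcd(608, 112) = 16  (608 = 5×112 + 48, 112 = 2×48 + 16, 48 = 3×16).
16 divides -2080, so solutions exist.
Back-substituting, 608×(-2) + 112×(11) = 16.
Scale by -2080/16 = -130: (m₀, n₀) = (260, -1430).
General solution: m = 260 + 7t, n = -1430 - 38t for integer t.
m ≥ 0: smallest is 260 mod 7 = 1 (at t = -37), with n = -24.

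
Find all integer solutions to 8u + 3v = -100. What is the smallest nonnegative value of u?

gcd(8, 3) = 1  (8 = 2×3 + 2, 3 = 1×2 + 1, 2 = 2×1).
1 divides -100, so solutions exist.
Back-substituting, 8×(-1) + 3×(3) = 1.
Scale by -100/1 = -100: (u₀, v₀) = (100, -300).
General solution: u = 100 + 3t, v = -300 - 8t for integer t.
u ≥ 0: smallest is 100 mod 3 = 1 (at t = -33), with v = -36.

1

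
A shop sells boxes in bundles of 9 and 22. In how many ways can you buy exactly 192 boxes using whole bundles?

1

Need nonnegative integers with 9j + 22k = 192.
gcd(9, 22) = 1, and 9·(5) + 22·(-2) = 1.
So (j₀, k₀) = (960, -384); general j = 960 + 22t, k = -384 - 9t.
j ≥ 0 ⇒ t ≥ -43; k ≥ 0 ⇒ t ≤ -43. That's 1 value of t.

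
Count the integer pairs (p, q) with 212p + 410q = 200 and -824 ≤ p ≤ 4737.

gcd(410, 212) = 2.
By Bézout, 212×(-29) + 410×(15) = 2.
Particular solution: (175, -90).
General solution: p = 175 + 205t, q = -90 - 106t for integer t.
-824 ≤ 175 + 205t ≤ 4737 gives t ∈ [-4, 22], which is 27 values.

27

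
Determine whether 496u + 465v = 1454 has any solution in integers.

gcd(496, 465) = 31  (496 = 1·465 + 31, 465 = 15·31).
31 does not divide 1454 (remainder 28), so no integer solutions.

no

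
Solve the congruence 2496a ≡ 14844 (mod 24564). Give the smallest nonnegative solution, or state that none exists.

gcd(24564, 2496):
  24564 = 9*2496 + 2100
  2496 = 1*2100 + 396
  2100 = 5*396 + 120
  396 = 3*120 + 36
  120 = 3*36 + 12
  36 = 3*12
so gcd(24564, 2496) = 12.
12 divides 14844, so solutions exist.
Back-substitute for Bézout coefficients:
  12 = 120 - 3*36
  ... = 2496*(-620) + 24564*(63)
So 2496*(-620) ≡ 12 (mod 24564); multiply by 1237: a ≡ -766940 (mod 2047).
Smallest nonnegative: a = -766940 mod 2047 = 685.

685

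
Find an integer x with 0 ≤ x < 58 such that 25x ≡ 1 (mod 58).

gcd(58, 25):
  58 = 2×25 + 8
  25 = 3×8 + 1
  8 = 8×1
so gcd(58, 25) = 1.
Back-substitute for Bézout coefficients:
  1 = 25 - 3×8
  ... = 25×(7) + 58×(-3)
So 25×7 ≡ 1 (mod 58), and 7 mod 58 = 7.

7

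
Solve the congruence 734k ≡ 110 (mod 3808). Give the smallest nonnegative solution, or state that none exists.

1017

gcd(3808, 734) = 2.
2 divides 110, so solutions exist.
By Bézout, 734·(607) + 3808·(-117) = 2.
So 734·(607) ≡ 2 (mod 3808); multiply by 55: k ≡ 33385 (mod 1904).
Smallest nonnegative: k = 33385 mod 1904 = 1017.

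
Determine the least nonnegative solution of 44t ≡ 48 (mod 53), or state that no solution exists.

gcd(53, 44):
  53 = 1*44 + 9
  44 = 4*9 + 8
  9 = 1*8 + 1
  8 = 8*1
so gcd(53, 44) = 1.
1 divides 48, so solutions exist.
Back-substitute for Bézout coefficients:
  1 = 9 - 1*8
  ... = 44*(-6) + 53*(5)
So 44*(-6) ≡ 1 (mod 53); multiply by 48: t ≡ -288 (mod 53).
Smallest nonnegative: t = -288 mod 53 = 30.

30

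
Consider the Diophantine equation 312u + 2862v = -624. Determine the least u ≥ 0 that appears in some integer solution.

475

gcd(2862, 312):
  2862 = 9·312 + 54
  312 = 5·54 + 42
  54 = 1·42 + 12
  42 = 3·12 + 6
  12 = 2·6
so gcd(2862, 312) = 6.
6 divides -624, so solutions exist.
Back-substitute for Bézout coefficients:
  6 = 42 - 3·12
  ... = 312·(211) + 2862·(-23)
Scale by -624/6 = -104: (u₀, v₀) = (-21944, 2392).
General solution: u = -21944 + 477t, v = 2392 - 52t for integer t.
u ≥ 0: smallest is -21944 mod 477 = 475 (at t = 47), with v = -52.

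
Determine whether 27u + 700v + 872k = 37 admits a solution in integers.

yes

gcd(700, 27) = 1  (700 = 25×27 + 25, 27 = 1×25 + 2, 25 = 12×2 + 1, 2 = 2×1).
gcd(1, 872) = 1.
1 divides 37, so integer solutions exist.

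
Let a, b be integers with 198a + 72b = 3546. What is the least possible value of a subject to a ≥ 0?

3

gcd(198, 72):
  198 = 2*72 + 54
  72 = 1*54 + 18
  54 = 3*18
so gcd(198, 72) = 18.
18 divides 3546, so solutions exist.
Back-substitute for Bézout coefficients:
  18 = 72 - 1*54
  ... = 198*(-1) + 72*(3)
Scale by 3546/18 = 197: (a₀, b₀) = (-197, 591).
General solution: a = -197 + 4t, b = 591 - 11t for integer t.
a ≥ 0: smallest is -197 mod 4 = 3 (at t = 50), with b = 41.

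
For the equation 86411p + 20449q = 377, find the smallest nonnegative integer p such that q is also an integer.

gcd(86411, 20449):
  86411 = 4*20449 + 4615
  20449 = 4*4615 + 1989
  4615 = 2*1989 + 637
  1989 = 3*637 + 78
  637 = 8*78 + 13
  78 = 6*13
so gcd(86411, 20449) = 13.
13 divides 377, so solutions exist.
Back-substitute for Bézout coefficients:
  13 = 637 - 8*78
  ... = 86411*(257) + 20449*(-1086)
Scale by 377/13 = 29: (p₀, q₀) = (7453, -31494).
General solution: p = 7453 + 1573t, q = -31494 - 6647t for integer t.
p ≥ 0: smallest is 7453 mod 1573 = 1161 (at t = -4), with q = -4906.

1161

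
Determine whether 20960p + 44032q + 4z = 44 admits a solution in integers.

yes

gcd(44032, 20960):
  44032 = 2·20960 + 2112
  20960 = 9·2112 + 1952
  2112 = 1·1952 + 160
  1952 = 12·160 + 32
  160 = 5·32
so gcd(44032, 20960) = 32.
gcd(32, 4) = 4.
4 divides 44, so integer solutions exist.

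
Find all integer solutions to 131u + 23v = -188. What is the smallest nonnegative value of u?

17

gcd(131, 23) = 1.
1 divides -188, so solutions exist.
By Bézout, 131·(-10) + 23·(57) = 1.
Scale by -188/1 = -188: (u₀, v₀) = (1880, -10716).
General solution: u = 1880 + 23t, v = -10716 - 131t for integer t.
u ≥ 0: smallest is 1880 mod 23 = 17 (at t = -81), with v = -105.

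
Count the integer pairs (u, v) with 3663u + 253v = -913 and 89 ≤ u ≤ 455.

gcd(3663, 253):
  3663 = 14×253 + 121
  253 = 2×121 + 11
  121 = 11×11
so gcd(3663, 253) = 11.
Back-substitute for Bézout coefficients:
  11 = 253 - 2×121
  ... = 3663×(-2) + 253×(29)
Scale by -83: particular solution (166, -2407); reduce u mod 23: (5, -76).
General solution: u = 5 + 23t, v = -76 - 333t for integer t.
89 ≤ 5 + 23t ≤ 455 gives t ∈ [4, 19], which is 16 values.

16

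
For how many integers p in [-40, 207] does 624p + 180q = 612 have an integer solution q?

gcd(624, 180):
  624 = 3·180 + 84
  180 = 2·84 + 12
  84 = 7·12
so gcd(624, 180) = 12.
Back-substitute for Bézout coefficients:
  12 = 180 - 2·84
  ... = 624·(-2) + 180·(7)
Scale by 51: particular solution (-102, 357); reduce p mod 15: (3, -7).
General solution: p = 3 + 15t, q = -7 - 52t for integer t.
-40 ≤ 3 + 15t ≤ 207 gives t ∈ [-2, 13], which is 16 values.

16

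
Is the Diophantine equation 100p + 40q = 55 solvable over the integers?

no

gcd(100, 40):
  100 = 2*40 + 20
  40 = 2*20
so gcd(100, 40) = 20.
20 does not divide 55 (remainder 15), so no integer solutions.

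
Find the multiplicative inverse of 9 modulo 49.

gcd(49, 9) = 1  (49 = 5·9 + 4, 9 = 2·4 + 1, 4 = 4·1).
Back-substituting, 9·(11) + 49·(-2) = 1.
So 9·11 ≡ 1 (mod 49), and 11 mod 49 = 11.

11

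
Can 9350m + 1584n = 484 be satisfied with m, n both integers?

gcd(9350, 1584) = 22  (9350 = 5*1584 + 1430, 1584 = 1*1430 + 154, 1430 = 9*154 + 44, 154 = 3*44 + 22, 44 = 2*22).
22 divides 484, so integer solutions exist.

yes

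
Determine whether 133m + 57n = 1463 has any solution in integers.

yes

gcd(133, 57) = 19  (133 = 2·57 + 19, 57 = 3·19).
19 divides 1463, so integer solutions exist.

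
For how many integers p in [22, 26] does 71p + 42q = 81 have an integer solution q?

0

gcd(71, 42) = 1.
By Bézout, 71*(-13) + 42*(22) = 1.
Particular solution: (39, -64).
General solution: p = 39 + 42t, q = -64 - 71t for integer t.
22 ≤ 39 + 42t ≤ 26 gives t ∈ [0, -1], which is 0 values.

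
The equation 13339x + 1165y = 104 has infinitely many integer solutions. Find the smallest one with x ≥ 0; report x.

516

gcd(13339, 1165) = 1.
1 divides 104, so solutions exist.
By Bézout, 13339*(229) + 1165*(-2622) = 1.
Scale by 104/1 = 104: (x₀, y₀) = (23816, -272688).
General solution: x = 23816 + 1165t, y = -272688 - 13339t for integer t.
x ≥ 0: smallest is 23816 mod 1165 = 516 (at t = -20), with y = -5908.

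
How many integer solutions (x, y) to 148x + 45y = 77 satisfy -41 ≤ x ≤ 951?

gcd(148, 45) = 1  (148 = 3·45 + 13, 45 = 3·13 + 6, 13 = 2·6 + 1, 6 = 6·1).
Back-substituting, 148·(7) + 45·(-23) = 1.
Scale by 77: particular solution (539, -1771); reduce x mod 45: (44, -143).
General solution: x = 44 + 45t, y = -143 - 148t for integer t.
-41 ≤ 44 + 45t ≤ 951 gives t ∈ [-1, 20], which is 22 values.

22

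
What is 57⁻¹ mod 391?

gcd(391, 57) = 1.
By Bézout, 57*(-48) + 391*(7) = 1.
So 57*-48 ≡ 1 (mod 391), and -48 mod 391 = 343.

343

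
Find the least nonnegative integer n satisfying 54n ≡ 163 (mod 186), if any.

gcd(186, 54) = 6  (186 = 3*54 + 24, 54 = 2*24 + 6, 24 = 4*6).
6 does not divide 163, so the congruence has no solution.

no solution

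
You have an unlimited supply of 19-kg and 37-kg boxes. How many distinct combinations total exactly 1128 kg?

Need nonnegative integers with 19j + 37k = 1128.
gcd(19, 37) = 1, and 19·(2) + 37·(-1) = 1.
So (j₀, k₀) = (2256, -1128); general j = 2256 + 37t, k = -1128 - 19t.
j ≥ 0 ⇒ t ≥ -60; k ≥ 0 ⇒ t ≤ -60. That's 1 value of t.

1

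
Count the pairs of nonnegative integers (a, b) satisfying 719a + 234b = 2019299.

12

gcd(719, 234):
  719 = 3×234 + 17
  234 = 13×17 + 13
  17 = 1×13 + 4
  13 = 3×4 + 1
  4 = 4×1
so gcd(719, 234) = 1.
Back-substitute for Bézout coefficients:
  1 = 13 - 3×4
  ... = 719×(-55) + 234×(169)
Scale by 2019299: one solution is (-111061445, 341261531). Reduce a mod 234: (103, 8313).
General: a = 103 + 234t, b = 8313 - 719t.
a ≥ 0 ⇒ t ≥ 0; b ≥ 0 ⇒ t ≤ 11. So t ∈ [0, 11]: 12 solutions.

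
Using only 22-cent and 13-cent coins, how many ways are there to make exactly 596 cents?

Need nonnegative integers with 22j + 13k = 596.
gcd(22, 13) = 1, and 22·(3) + 13·(-5) = 1.
So (j₀, k₀) = (1788, -2980); general j = 1788 + 13t, k = -2980 - 22t.
j ≥ 0 ⇒ t ≥ -137; k ≥ 0 ⇒ t ≤ -136. That's 2 values of t.

2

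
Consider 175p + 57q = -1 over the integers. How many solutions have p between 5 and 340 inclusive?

gcd(175, 57) = 1.
By Bézout, 175·(-14) + 57·(43) = 1.
Particular solution: (14, -43).
General solution: p = 14 + 57t, q = -43 - 175t for integer t.
5 ≤ 14 + 57t ≤ 340 gives t ∈ [0, 5], which is 6 values.

6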